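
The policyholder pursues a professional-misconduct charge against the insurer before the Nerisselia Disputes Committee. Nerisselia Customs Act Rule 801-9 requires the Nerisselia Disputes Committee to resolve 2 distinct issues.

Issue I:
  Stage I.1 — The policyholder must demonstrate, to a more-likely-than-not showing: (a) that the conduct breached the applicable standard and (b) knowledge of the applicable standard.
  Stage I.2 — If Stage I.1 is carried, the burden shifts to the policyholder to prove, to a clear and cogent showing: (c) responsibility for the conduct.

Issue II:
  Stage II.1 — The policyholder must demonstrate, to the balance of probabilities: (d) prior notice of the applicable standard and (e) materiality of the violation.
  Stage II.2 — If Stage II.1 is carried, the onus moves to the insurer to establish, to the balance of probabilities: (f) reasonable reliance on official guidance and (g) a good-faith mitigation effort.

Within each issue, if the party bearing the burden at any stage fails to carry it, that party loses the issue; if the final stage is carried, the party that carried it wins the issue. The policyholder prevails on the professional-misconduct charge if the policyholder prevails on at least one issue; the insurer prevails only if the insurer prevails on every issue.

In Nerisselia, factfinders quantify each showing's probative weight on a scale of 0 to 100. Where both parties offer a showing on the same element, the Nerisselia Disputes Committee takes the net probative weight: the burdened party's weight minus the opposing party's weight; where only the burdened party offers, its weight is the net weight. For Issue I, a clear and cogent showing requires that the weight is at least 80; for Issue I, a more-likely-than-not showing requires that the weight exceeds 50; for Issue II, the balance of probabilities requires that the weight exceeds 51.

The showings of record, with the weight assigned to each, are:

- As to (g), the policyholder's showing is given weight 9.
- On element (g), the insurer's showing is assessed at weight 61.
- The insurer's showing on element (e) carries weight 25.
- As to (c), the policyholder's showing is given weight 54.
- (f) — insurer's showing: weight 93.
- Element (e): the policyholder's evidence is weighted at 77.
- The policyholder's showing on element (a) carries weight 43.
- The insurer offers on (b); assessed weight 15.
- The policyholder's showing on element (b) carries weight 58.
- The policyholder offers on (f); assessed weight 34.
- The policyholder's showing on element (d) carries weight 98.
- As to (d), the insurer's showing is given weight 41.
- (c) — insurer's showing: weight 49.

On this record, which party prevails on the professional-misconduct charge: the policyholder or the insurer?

insurer

— Issue I —
Stage I.1 — burden on policyholder; standard: a more-likely-than-not showing (weight exceeds 50).
    (a): 43 ≤ 50 [not met]
    (b): 58 − 15 = 43 ≤ 50 [not met]
  The policyholder does not carry Stage I.1.
The analysis ends at Stage I.1; the insurer prevails on this issue.
— Issue II —
Stage II.1 (policyholder, the balance of probabilities, weight exceeds 51): (d) net 98−41=57 > 51 — meets; (e) net 77−25=52 > 51 — meets.
  All elements met. The burden passes to the insurer.
Stage II.2 (insurer, the balance of probabilities, weight exceeds 51): (f) net 93−34=59 > 51 — meets; (g) net 61−9=52 > 51 — meets.
  The insurer carries the last stage.
Every stage carried; the insurer prevails on this issue.
Per-issue: Issue I → insurer; Issue II → insurer. The policyholder must prevail on at least one issue; overall, the insurer prevails.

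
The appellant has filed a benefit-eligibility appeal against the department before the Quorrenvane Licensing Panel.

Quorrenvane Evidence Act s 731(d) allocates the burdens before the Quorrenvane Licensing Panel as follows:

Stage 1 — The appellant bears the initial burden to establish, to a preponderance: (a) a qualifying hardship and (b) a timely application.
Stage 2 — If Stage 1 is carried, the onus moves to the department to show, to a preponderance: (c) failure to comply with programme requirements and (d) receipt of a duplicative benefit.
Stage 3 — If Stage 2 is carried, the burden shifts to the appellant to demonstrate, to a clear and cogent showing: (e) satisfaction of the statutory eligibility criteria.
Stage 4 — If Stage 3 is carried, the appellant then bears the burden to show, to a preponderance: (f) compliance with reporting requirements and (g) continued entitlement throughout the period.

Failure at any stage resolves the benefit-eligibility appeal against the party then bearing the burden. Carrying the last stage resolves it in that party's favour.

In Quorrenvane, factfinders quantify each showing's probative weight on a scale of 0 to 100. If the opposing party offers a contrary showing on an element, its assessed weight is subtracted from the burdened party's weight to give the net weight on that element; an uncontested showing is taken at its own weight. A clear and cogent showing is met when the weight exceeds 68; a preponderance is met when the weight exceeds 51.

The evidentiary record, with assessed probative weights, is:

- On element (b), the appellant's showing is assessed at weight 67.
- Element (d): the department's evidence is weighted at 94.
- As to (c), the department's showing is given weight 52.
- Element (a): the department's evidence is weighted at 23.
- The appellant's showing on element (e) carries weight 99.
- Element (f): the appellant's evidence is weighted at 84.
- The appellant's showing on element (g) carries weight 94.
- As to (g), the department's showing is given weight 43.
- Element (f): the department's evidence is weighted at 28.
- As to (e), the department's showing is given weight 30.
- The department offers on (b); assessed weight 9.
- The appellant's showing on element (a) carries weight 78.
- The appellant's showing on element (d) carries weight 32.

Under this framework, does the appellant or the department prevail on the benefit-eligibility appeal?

Stage 1 — burden on appellant; standard: a preponderance (weight exceeds 51).
    (a): 78 − 23 = 55 > 51 [met]
    (b): 67 − 9 = 58 > 51 [met]
  Stage 1 is satisfied; the onus moves to the department.
Stage 2 — burden on department; standard: a preponderance (weight exceeds 51).
    (c): 52 > 51 [met]
    (d): 94 − 32 = 62 > 51 [met]
  Stage 2 carried; the burden shifts to the appellant.
Stage 3 — burden on appellant; standard: a clear and cogent showing (weight exceeds 68).
    (e): 99 − 30 = 69 > 68 [met]
  Stage 3 is satisfied; the appellant continues to bear the burden.
Stage 4 — burden on appellant; standard: a preponderance (weight exceeds 51).
    (f): 84 − 28 = 56 > 51 [met]
    (g): 94 − 43 = 51 ≤ 51 [not met]
  The appellant does not carry Stage 4.
So the department prevails.

department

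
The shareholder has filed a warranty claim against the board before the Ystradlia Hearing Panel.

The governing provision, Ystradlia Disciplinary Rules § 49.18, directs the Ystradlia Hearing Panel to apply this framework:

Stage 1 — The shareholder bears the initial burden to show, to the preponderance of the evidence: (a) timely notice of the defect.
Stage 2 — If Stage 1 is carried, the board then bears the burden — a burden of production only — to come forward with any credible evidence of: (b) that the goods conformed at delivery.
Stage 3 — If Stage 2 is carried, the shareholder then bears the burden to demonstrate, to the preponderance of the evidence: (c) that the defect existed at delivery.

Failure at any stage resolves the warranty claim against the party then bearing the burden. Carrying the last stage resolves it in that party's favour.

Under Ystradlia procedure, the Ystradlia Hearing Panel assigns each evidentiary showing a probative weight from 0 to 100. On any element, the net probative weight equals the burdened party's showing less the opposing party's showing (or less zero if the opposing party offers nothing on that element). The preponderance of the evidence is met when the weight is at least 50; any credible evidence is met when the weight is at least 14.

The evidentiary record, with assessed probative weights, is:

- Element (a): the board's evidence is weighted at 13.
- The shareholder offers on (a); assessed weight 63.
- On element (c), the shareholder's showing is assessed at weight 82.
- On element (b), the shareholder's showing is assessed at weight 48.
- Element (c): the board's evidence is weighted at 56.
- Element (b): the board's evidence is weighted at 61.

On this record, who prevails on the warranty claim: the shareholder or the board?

shareholder

Stage 1 — burden on shareholder; standard: the preponderance of the evidence (weight is at least 50).
    (a): 63 − 13 = 50 ≥ 50 [met]
  Stage 1 is satisfied; the onus moves to the board.
Stage 2 — burden on board; standard: any credible evidence (weight is at least 14).
    (b): 61 − 48 = 13 < 14 [not met]
  The board does not carry Stage 2.
So the shareholder prevails.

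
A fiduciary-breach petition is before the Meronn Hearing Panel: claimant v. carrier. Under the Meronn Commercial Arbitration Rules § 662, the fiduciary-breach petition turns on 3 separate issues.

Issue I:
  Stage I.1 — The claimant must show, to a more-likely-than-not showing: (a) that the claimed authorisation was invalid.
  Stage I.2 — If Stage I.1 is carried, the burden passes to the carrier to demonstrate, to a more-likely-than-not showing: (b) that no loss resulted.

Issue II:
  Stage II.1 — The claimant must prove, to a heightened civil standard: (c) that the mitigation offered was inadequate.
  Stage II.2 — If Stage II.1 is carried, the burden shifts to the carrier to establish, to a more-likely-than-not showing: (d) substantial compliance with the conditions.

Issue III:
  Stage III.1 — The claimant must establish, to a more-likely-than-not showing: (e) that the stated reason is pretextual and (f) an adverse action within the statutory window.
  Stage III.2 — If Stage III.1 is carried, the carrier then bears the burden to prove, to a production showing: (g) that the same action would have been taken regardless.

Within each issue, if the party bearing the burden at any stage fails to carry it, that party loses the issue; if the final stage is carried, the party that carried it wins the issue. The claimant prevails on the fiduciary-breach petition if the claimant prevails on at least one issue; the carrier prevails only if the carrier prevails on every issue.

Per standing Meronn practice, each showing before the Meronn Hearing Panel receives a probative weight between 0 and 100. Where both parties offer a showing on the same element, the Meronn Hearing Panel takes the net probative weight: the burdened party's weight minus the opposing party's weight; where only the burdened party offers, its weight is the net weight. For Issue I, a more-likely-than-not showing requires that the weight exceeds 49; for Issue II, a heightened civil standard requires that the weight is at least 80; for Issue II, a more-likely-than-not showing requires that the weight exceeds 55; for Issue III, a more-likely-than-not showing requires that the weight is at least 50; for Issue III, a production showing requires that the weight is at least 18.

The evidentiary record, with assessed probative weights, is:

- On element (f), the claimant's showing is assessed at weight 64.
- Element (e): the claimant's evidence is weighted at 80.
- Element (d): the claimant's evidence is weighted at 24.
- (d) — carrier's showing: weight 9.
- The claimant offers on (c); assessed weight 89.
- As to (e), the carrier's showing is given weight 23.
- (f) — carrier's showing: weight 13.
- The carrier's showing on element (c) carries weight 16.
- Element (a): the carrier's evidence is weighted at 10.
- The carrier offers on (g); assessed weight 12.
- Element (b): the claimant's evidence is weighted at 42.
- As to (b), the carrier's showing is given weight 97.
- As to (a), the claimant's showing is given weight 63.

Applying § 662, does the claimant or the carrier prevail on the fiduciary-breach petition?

— Issue I —
Stage I.1 — burden on claimant; standard: a more-likely-than-not showing (weight exceeds 49).
    (a): 63 − 10 = 53 > 49 [met]
  All elements met. The burden passes to the carrier.
Stage I.2 — burden on carrier; standard: a more-likely-than-not showing (weight exceeds 49).
    (b): 97 − 42 = 55 > 49 [met]
  The carrier carries the last stage.
Every stage carried; the carrier prevails on this issue.
— Issue II —
Stage II.1 — burden on claimant; standard: a heightened civil standard (weight is at least 80).
    (c): 89 − 16 = 73 < 80 [not met]
  The claimant does not carry Stage II.1.
The analysis ends at Stage II.1; the carrier prevails on this issue.
— Issue III —
Stage III.1 (claimant, a more-likely-than-not showing, weight is at least 50): (e) net 80−23=57 ≥ 50 — meets; (f) net 64−13=51 ≥ 50 — meets.
  All elements met. The burden passes to the carrier.
Stage III.2 (carrier, a production showing, weight is at least 18): (g) 12 < 18 — fails.
  Not every element is met, so the carrier fails to carry Stage III.2.
The claimant prevails on this issue.
Per-issue: Issue I → carrier; Issue II → carrier; Issue III → claimant. The claimant must prevail on at least one issue; overall, the claimant prevails.

claimant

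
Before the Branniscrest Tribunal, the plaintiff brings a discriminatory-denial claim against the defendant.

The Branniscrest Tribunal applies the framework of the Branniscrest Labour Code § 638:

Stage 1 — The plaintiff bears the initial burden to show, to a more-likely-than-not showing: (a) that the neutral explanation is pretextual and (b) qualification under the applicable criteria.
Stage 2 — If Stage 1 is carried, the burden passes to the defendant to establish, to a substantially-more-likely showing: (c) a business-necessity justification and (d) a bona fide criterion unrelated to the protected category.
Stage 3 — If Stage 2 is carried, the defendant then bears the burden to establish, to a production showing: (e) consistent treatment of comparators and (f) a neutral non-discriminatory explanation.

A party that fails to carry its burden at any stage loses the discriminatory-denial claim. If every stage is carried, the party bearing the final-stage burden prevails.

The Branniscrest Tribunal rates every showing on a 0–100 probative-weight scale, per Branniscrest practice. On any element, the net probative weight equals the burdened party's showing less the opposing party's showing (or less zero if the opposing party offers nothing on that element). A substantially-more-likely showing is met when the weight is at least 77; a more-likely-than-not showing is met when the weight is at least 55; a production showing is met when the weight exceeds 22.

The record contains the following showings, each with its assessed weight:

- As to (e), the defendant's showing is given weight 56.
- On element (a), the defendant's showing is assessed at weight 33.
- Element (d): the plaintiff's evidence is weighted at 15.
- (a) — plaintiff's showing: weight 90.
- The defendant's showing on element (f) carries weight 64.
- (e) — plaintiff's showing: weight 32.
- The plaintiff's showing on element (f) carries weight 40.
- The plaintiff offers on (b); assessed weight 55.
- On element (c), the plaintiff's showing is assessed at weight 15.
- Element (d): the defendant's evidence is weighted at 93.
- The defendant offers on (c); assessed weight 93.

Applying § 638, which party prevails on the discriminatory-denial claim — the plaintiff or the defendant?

At Stage 1 the plaintiff must meet a more-likely-than-not showing (weight is at least 55): on (a) the weight is 90 less the opposing 33 gives net 57, which does reach 55, so (a) meets the standard; on (b) the weight is 55, ≥ 55, so (b) meets the standard.
  All elements met. The burden passes to the defendant.
At Stage 2 the defendant must meet a substantially-more-likely showing (weight is at least 77): on (c) the weight is 93 less the opposing 15 gives net 78, which does reach 77, so (c) meets the standard; on (d) the weight is 93 less the opposing 15 gives net 78, ≥ 77, so (d) meets the standard.
  All elements met. The defendant retains the burden for Stage 3.
At Stage 3 the defendant must meet a production showing (weight exceeds 22): on (e) the weight is 56 less the opposing 32 gives net 24, > 22, so (e) meets the standard; on (f) the weight is 64 less the opposing 40 gives net 24, which does exceed 22, so (f) meets the standard.
  Stage 3 carried; the final stage is satisfied.
Every stage carried; the defendant prevails.

defendant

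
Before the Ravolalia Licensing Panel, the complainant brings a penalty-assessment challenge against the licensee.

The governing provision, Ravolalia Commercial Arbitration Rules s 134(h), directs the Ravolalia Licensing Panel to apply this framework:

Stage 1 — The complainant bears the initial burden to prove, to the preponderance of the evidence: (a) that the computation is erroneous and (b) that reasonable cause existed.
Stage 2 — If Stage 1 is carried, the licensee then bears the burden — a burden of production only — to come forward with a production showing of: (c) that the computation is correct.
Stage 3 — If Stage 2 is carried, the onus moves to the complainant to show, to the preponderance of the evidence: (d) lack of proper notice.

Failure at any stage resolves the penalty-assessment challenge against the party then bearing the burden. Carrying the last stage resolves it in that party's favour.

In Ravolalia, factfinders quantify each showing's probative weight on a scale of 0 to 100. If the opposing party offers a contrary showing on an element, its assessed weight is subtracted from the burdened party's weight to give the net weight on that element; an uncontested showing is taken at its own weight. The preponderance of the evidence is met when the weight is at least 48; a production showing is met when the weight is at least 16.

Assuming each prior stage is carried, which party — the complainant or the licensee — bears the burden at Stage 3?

complainant

Stage 3's rule assigns the burden to the complainant (to the preponderance of the evidence).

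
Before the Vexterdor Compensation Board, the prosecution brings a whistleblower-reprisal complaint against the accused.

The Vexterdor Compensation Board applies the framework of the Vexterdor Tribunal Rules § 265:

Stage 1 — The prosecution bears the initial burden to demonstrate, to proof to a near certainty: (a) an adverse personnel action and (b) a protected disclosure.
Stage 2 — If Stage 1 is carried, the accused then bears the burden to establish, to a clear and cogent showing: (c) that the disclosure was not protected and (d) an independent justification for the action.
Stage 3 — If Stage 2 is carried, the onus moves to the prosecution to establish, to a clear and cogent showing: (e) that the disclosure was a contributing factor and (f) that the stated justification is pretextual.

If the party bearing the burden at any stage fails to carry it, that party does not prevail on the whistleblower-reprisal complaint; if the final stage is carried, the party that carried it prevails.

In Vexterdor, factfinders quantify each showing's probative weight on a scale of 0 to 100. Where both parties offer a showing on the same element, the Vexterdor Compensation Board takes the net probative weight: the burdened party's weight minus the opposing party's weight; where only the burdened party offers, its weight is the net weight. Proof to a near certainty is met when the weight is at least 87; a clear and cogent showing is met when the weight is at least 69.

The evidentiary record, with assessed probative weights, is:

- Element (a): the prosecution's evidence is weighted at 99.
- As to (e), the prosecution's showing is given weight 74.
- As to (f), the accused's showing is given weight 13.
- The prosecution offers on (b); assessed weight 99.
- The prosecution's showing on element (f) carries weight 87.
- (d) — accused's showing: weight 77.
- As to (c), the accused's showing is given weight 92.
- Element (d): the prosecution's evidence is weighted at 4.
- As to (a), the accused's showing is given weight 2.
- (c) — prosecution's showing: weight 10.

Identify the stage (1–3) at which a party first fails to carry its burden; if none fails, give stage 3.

stage 3

Stage 1 (prosecution, proof to a near certainty, weight is at least 87): (a) net 99−2=97 ≥ 87 — meets; (b) 99 ≥ 87 — meets.
  Stage 1 carried; the burden shifts to the accused.
Stage 2 (accused, a clear and cogent showing, weight is at least 69): (c) net 92−10=82 ≥ 69 — meets; (d) net 77−4=73 ≥ 69 — meets.
  Stage 2 is satisfied; the onus moves to the prosecution.
Stage 3 (prosecution, a clear and cogent showing, weight is at least 69): (e) 74 ≥ 69 — meets; (f) net 87−13=74 ≥ 69 — meets.
  The prosecution carries the last stage.
With every stage satisfied, the prosecution prevails.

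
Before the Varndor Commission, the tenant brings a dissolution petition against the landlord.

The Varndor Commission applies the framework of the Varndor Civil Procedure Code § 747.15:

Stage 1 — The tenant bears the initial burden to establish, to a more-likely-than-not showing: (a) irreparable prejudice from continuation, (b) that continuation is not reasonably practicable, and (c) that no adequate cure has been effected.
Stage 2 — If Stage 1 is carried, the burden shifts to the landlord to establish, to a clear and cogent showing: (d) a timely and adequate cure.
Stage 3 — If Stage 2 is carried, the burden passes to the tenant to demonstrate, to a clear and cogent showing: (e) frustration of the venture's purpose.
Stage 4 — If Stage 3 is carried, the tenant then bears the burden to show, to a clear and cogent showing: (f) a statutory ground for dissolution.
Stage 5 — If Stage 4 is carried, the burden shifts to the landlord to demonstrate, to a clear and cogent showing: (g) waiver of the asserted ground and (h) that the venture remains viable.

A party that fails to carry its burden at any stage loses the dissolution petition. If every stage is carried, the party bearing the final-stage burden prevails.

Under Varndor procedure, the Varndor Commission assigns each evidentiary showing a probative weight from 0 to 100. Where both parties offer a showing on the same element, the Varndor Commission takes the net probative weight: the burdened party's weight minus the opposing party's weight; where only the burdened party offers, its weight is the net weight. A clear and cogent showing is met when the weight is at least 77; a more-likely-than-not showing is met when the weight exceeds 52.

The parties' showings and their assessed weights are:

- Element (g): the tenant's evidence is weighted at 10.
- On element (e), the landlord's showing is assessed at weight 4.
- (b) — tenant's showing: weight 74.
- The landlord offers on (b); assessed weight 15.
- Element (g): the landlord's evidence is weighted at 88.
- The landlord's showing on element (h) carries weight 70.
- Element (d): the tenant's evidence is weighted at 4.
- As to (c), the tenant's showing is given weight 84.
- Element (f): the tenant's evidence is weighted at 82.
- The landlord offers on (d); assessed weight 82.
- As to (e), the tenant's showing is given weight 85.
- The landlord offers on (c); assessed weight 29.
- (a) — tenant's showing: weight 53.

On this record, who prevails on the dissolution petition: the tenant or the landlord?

tenant

Stage 1 (tenant, a more-likely-than-not showing, weight exceeds 52): (a) 53 > 52 — meets; (b) net 74−15=59 > 52 — meets; (c) net 84−29=55 > 52 — meets.
  All elements met. The burden passes to the landlord.
Stage 2 (landlord, a clear and cogent showing, weight is at least 77): (d) net 82−4=78 ≥ 77 — meets.
  Stage 2 is satisfied; the onus moves to the tenant.
Stage 3 (tenant, a clear and cogent showing, weight is at least 77): (e) net 85−4=81 ≥ 77 — meets.
  Stage 3 is satisfied; the tenant continues to bear the burden.
Stage 4 (tenant, a clear and cogent showing, weight is at least 77): (f) 82 ≥ 77 — meets.
  Stage 4 is satisfied; the onus moves to the landlord.
Stage 5 (landlord, a clear and cogent showing, weight is at least 77): (g) net 88−10=78 ≥ 77 — meets; (h) 70 < 77 — fails.
  Stage 5 not carried; the landlord fails its burden.
The analysis ends at Stage 5; the tenant prevails.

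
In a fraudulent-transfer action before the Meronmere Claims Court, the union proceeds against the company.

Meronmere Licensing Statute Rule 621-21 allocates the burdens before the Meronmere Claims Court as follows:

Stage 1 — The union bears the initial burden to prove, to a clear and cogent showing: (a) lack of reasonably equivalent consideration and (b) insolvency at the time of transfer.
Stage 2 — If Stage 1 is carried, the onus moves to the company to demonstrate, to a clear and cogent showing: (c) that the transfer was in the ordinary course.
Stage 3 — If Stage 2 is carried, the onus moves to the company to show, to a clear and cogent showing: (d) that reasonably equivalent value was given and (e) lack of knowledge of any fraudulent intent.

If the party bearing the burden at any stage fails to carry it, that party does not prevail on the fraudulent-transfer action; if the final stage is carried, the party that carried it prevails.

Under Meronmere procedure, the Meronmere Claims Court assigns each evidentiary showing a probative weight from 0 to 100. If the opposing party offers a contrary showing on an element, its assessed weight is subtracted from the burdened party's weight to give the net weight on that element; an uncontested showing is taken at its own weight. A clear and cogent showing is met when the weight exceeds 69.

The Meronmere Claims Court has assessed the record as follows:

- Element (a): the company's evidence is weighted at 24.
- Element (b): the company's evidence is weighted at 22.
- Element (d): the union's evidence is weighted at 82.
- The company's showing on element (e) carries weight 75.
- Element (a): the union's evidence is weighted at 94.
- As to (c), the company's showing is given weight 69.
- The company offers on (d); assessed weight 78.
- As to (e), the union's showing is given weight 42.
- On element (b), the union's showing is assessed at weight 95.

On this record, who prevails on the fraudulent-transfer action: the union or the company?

At Stage 1 the union must meet a clear and cogent showing (weight exceeds 69): on (a) the weight is 94 less the opposing 24 gives net 70, > 69, so (a) meets the standard; on (b) the weight is 95 less the opposing 22 gives net 73, which does exceed 69, so (b) meets the standard.
  Stage 1 carried; the burden shifts to the company.
At Stage 2 the company must meet a clear and cogent showing (weight exceeds 69): on (c) the weight is 69, ≤ 69, so (c) does not meet the standard.
  The company does not carry Stage 2.
The analysis ends at Stage 2; the union prevails.

union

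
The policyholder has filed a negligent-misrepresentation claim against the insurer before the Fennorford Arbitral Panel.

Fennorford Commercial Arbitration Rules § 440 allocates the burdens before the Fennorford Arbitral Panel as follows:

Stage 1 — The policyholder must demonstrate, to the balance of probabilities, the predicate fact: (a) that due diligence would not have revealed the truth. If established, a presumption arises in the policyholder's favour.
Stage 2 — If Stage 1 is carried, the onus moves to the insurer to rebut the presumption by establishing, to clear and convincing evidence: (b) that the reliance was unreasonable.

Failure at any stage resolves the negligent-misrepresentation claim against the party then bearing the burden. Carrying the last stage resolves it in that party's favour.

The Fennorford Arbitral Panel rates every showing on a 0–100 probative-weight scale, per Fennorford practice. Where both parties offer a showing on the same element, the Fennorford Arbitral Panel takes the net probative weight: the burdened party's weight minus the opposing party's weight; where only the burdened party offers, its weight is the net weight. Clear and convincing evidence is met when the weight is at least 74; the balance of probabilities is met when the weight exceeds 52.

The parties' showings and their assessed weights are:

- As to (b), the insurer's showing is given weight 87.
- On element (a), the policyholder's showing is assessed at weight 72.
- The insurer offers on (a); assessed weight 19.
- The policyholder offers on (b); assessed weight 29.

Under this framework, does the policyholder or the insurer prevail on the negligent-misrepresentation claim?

policyholder

Stage 1 (policyholder, the balance of probabilities, weight exceeds 52): (a) net 72−19=53 > 52 — meets.
  The policyholder carries Stage 1; the insurer now bears the burden.
Stage 2 (insurer, clear and convincing evidence, weight is at least 74): (b) net 87−29=58 < 74 — fails.
  The insurer does not carry Stage 2.
The policyholder prevails.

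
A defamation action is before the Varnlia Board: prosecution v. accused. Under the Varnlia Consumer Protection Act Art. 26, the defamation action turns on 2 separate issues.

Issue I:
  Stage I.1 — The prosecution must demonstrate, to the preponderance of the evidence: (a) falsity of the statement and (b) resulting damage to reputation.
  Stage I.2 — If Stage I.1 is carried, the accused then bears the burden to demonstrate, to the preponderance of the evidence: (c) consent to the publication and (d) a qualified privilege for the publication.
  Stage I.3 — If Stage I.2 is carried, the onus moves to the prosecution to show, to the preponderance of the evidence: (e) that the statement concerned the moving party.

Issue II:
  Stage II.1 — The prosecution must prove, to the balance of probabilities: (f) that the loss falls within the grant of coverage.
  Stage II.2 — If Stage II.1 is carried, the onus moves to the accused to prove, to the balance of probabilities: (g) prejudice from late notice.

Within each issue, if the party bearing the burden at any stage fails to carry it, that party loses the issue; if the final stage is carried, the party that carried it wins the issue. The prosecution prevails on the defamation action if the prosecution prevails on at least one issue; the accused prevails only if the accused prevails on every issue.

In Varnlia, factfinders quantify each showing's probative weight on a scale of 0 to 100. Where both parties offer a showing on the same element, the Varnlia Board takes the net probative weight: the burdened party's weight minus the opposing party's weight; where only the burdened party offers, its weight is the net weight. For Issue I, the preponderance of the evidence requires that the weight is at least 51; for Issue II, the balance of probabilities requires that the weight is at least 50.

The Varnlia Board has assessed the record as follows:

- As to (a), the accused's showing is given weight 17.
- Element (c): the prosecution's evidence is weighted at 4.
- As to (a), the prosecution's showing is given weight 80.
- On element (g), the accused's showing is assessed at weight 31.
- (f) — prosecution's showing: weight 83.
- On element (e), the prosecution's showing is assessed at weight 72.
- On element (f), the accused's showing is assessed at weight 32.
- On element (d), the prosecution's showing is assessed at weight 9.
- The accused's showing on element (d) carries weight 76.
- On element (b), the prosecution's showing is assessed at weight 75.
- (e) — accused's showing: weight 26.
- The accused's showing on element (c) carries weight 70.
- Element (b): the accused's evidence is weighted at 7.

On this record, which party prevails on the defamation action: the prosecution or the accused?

— Issue I —
Stage I.1 (prosecution, the preponderance of the evidence, weight is at least 51): (a) net 80−17=63 ≥ 51 — meets; (b) net 75−7=68 ≥ 51 — meets.
  Stage I.1 is satisfied; the onus moves to the accused.
Stage I.2 (accused, the preponderance of the evidence, weight is at least 51): (c) net 70−4=66 ≥ 51 — meets; (d) net 76−9=67 ≥ 51 — meets.
  Stage I.2 is satisfied; the onus moves to the prosecution.
Stage I.3 (prosecution, the preponderance of the evidence, weight is at least 51): (e) net 72−26=46 < 51 — fails.
  Stage I.3 not carried; the prosecution fails its burden.
So the accused prevails on this issue.
— Issue II —
Stage II.1 — burden on prosecution; standard: the balance of probabilities (weight is at least 50).
    (f): 83 − 32 = 51 ≥ 50 [met]
  Stage II.1 carried; the burden shifts to the accused.
Stage II.2 — burden on accused; standard: the balance of probabilities (weight is at least 50).
    (g): 31 < 50 [not met]
  Not every element is met, so the accused fails to carry Stage II.2.
The analysis ends at Stage II.2; the prosecution prevails on this issue.
Per-issue: Issue I → accused; Issue II → prosecution. The prosecution must prevail on at least one issue; overall, the prosecution prevails.

prosecution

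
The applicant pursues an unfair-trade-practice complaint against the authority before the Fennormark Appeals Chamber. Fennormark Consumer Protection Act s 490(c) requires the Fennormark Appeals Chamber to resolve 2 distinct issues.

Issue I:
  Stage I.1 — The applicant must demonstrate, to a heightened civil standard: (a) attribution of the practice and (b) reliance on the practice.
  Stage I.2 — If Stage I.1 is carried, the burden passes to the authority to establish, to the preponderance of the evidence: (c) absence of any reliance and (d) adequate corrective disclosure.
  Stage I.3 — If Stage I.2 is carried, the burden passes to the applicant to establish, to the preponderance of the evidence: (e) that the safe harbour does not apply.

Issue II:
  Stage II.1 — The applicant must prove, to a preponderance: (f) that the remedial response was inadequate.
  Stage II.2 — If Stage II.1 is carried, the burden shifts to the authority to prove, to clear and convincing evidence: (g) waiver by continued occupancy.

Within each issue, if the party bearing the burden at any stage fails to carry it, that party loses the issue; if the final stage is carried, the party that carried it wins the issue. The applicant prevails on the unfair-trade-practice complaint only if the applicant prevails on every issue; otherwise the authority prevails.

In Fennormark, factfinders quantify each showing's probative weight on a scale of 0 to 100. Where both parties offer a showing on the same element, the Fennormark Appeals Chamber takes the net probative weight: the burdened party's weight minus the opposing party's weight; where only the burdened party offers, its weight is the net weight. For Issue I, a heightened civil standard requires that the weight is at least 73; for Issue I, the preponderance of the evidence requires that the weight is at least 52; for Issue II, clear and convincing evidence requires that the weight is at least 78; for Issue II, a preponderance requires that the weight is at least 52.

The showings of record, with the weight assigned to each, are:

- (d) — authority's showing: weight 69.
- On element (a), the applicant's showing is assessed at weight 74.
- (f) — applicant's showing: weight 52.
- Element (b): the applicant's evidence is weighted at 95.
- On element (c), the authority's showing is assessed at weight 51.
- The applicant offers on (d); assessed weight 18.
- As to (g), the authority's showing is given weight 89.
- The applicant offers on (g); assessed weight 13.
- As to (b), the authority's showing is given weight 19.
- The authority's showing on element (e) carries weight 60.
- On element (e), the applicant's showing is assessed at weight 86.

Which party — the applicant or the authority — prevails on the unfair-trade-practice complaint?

— Issue I —
Stage I.1 (applicant, a heightened civil standard, weight is at least 73): (a) 74 ≥ 73 — meets; (b) net 95−19=76 ≥ 73 — meets.
  The applicant carries Stage I.1; the authority now bears the burden.
Stage I.2 (authority, the preponderance of the evidence, weight is at least 52): (c) 51 < 52 — fails; (d) net 69−18=51 < 52 — fails.
  Stage I.2 not carried; the authority fails its burden.
The analysis ends at Stage I.2; the applicant prevails on this issue.
— Issue II —
At Stage II.1 the applicant must meet a preponderance (weight is at least 52): on (f) the weight is 52, ≥ 52, so (f) meets the standard.
  Stage II.1 carried; the burden shifts to the authority.
At Stage II.2 the authority must meet clear and convincing evidence (weight is at least 78): on (g) the weight is 89 less the opposing 13 gives net 76, which does not reach 78, so (g) does not meet the standard.
  Not every element is met, so the authority fails to carry Stage II.2.
The analysis ends at Stage II.2; the applicant prevails on this issue.
Per-issue: Issue I → applicant; Issue II → applicant. The applicant must prevail on every issue; overall, the applicant prevails.

applicant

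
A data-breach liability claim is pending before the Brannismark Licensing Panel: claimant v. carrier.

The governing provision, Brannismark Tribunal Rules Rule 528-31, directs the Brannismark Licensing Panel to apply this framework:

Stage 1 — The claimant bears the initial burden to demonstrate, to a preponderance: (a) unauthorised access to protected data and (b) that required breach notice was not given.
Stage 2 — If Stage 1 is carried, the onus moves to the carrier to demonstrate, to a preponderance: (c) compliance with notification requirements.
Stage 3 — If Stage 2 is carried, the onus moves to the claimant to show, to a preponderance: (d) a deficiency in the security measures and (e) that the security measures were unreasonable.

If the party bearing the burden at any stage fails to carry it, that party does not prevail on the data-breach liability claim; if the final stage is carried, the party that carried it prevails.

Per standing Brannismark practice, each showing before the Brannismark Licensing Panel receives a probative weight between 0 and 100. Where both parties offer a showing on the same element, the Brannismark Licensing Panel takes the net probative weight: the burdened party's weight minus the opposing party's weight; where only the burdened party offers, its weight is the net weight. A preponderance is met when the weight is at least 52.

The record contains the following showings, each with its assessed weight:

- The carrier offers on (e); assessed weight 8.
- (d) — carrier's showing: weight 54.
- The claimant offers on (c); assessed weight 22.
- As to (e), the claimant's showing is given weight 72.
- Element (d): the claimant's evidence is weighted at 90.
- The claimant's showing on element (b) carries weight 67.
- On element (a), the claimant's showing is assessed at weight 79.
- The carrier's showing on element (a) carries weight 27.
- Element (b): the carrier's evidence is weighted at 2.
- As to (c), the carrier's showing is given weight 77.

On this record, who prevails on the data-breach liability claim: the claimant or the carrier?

carrier

Stage 1 (claimant, a preponderance, weight is at least 52): (a) net 79−27=52 ≥ 52 — meets; (b) net 67−2=65 ≥ 52 — meets.
  Stage 1 is satisfied; the onus moves to the carrier.
Stage 2 (carrier, a preponderance, weight is at least 52): (c) net 77−22=55 ≥ 52 — meets.
  All elements met. The burden passes to the claimant.
Stage 3 (claimant, a preponderance, weight is at least 52): (d) net 90−54=36 < 52 — fails; (e) net 72−8=64 ≥ 52 — meets.
  Stage 3 not carried; the claimant fails its burden.
The carrier prevails.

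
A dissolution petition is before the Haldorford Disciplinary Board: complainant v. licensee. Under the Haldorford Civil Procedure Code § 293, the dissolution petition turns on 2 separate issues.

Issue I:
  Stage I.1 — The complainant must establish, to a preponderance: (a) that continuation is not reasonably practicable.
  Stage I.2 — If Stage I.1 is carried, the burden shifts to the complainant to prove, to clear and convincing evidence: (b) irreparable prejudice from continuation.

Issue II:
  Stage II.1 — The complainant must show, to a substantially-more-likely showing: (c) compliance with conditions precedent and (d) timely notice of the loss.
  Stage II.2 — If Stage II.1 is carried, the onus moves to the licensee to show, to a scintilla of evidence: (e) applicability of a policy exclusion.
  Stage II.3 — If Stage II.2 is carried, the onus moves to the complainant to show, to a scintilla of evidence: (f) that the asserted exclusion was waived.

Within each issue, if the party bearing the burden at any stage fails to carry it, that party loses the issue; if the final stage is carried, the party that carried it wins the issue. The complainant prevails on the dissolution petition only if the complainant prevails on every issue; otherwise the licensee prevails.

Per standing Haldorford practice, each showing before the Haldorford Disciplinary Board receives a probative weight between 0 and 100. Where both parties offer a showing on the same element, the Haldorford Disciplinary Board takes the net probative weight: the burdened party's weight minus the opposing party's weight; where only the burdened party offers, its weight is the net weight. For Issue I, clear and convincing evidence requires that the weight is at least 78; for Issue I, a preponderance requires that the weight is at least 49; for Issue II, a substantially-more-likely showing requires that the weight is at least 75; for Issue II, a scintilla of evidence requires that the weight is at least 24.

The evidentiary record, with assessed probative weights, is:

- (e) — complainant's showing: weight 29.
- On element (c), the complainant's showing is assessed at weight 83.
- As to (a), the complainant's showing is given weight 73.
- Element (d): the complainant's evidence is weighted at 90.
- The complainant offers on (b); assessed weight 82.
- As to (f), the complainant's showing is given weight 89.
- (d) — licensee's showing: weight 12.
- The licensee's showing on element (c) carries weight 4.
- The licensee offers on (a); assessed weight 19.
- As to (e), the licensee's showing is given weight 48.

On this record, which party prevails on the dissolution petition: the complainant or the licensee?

complainant

— Issue I —
At Stage I.1 the complainant must meet a preponderance (weight is at least 49): on (a) the weight is 73 less the opposing 19 gives net 54, which does reach 49, so (a) meets the standard.
  Stage I.1 is satisfied; the complainant continues to bear the burden.
At Stage I.2 the complainant must meet clear and convincing evidence (weight is at least 78): on (b) the weight is 82, ≥ 78, so (b) meets the standard.
  Stage I.2 carried; the final stage is satisfied.
Every stage carried; the complainant prevails on this issue.
— Issue II —
At Stage II.1 the complainant must meet a substantially-more-likely showing (weight is at least 75): on (c) the weight is 83 less the opposing 4 gives net 79, which does reach 75, so (c) meets the standard; on (d) the weight is 90 less the opposing 12 gives net 78, which does reach 75, so (d) meets the standard.
  Stage II.1 is satisfied; the onus moves to the licensee.
At Stage II.2 the licensee must meet a scintilla of evidence (weight is at least 24): on (e) the weight is 48 less the opposing 29 gives net 19, < 24, so (e) does not meet the standard.
  The licensee does not carry Stage II.2.
So the complainant prevails on this issue.
Per-issue: Issue I → complainant; Issue II → complainant. The complainant must prevail on every issue; overall, the complainant prevails.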